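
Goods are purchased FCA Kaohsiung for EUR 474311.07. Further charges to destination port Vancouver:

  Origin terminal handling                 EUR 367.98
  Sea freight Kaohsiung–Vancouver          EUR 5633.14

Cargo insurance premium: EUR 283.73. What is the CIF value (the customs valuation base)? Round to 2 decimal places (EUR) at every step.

CIF = FCA price + pre-shipment costs + freight + insurance
CIF = 474311.07 + 367.98 + 5633.14 + 283.73 = 480595.92

CIF value: EUR 480595.92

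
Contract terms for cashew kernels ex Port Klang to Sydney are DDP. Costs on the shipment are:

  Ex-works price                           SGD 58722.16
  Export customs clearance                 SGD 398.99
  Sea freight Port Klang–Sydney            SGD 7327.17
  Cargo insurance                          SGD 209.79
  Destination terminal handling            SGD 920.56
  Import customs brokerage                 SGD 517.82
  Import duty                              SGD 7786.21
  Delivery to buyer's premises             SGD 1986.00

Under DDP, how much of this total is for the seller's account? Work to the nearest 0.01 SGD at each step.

DDP: the seller bears all costs including import duty.
Seller's account: goods 58722.16 + export clearance 398.99 + freight 7327.17 + insurance 209.79 + destination terminal 920.56 + brokerage 517.82 + duty 7786.21 + delivery 1986.00 = 77868.70
Buyer's account: 0.00

Seller's account: SGD 77868.70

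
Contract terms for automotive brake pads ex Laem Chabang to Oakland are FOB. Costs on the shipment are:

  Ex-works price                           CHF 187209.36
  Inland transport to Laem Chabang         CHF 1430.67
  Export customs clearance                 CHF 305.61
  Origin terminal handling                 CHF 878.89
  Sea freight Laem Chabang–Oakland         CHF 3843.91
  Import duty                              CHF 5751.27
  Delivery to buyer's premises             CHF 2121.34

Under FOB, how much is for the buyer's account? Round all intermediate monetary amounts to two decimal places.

FOB: the seller bears costs until goods are on board at the origin port; the buyer bears freight, insurance and all costs thereafter.
Seller's account: goods 187209.36 + inland to port 1430.67 + export clearance 305.61 + origin terminal 878.89 = 189824.53
Buyer's account: freight 3843.91 + duty 5751.27 + delivery 2121.34 = 11716.52

Buyer's account: CHF 11716.52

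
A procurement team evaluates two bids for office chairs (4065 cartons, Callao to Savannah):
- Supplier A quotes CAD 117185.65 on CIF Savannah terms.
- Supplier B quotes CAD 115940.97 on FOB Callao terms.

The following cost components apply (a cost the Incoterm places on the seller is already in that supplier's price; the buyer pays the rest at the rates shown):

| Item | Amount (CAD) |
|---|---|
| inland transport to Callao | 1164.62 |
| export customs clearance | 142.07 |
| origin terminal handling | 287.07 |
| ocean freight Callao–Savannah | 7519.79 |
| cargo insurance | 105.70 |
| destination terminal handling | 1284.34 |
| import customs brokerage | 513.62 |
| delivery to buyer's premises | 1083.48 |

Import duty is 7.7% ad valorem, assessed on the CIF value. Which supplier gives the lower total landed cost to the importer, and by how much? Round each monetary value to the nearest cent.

Supplier A (CIF):
The CIF price already equals the CIF value: 117185.65
Import duty = 117185.65 × 7.7% = 9023.30
Buyer bears (A): 1284.34 + 513.62 + 1083.48 = 2881.44
Landed cost (A) = invoice 117185.65 + 2881.44 + duty 9023.30 = 129090.39
Supplier B (FOB):
CIF value = FOB price + freight + insurance = 115940.97 + 7519.79 + 105.70 = 123566.46
Import duty = 123566.46 × 7.7% = 9514.62
Buyer bears (B): 7519.79 + 105.70 + 1284.34 + 513.62 + 1083.48 = 10506.93
Landed cost (B) = invoice 115940.97 + 10506.93 + duty 9514.62 = 135962.52
Difference = |129090.39 − 135962.52| = 6872.13

Supplier A is cheaper by CAD 6872.13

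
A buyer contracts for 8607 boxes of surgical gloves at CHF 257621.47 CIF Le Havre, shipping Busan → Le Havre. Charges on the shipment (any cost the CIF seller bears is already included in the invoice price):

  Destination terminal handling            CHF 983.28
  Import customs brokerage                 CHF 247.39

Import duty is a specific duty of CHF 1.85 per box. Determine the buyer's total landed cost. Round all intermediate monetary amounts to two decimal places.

CIF: the seller pays costs through ocean freight and marine insurance to the destination port.
The CIF price already equals the CIF value: 257621.47
Import duty = 8607 × 1.85 = 15922.95
Buyer bears: destination terminal 983.28 + brokerage 247.39 + duty 15922.95 = 17153.62
Landed cost = invoice 257621.47 + 17153.62 = 274775.09

Total landed cost: CHF 274775.09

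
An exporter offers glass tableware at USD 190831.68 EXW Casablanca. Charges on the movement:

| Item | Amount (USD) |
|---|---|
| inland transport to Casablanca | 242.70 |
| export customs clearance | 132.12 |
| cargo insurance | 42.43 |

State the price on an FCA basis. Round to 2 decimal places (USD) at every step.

FCA price: USD 191206.50

Not relevant to the conversion: insurance — on the buyer under both terms; not part of either seller's price.
From EXW to FCA, the seller additionally bears: inland to port, export clearance.
FCA price = 190831.68 + 242.70 + 132.12 = 191206.50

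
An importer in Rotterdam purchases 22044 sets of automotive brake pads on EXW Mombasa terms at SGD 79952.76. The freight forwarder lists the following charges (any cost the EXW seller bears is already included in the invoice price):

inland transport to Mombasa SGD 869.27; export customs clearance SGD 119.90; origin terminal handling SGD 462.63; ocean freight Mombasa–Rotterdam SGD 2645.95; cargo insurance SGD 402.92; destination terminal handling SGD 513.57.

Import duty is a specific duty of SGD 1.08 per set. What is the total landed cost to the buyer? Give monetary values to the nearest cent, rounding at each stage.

Total landed cost: SGD 108774.52

EXW: the seller makes goods available at their premises; the buyer bears all onward costs.
CIF value = EXW price + inland to port + export clearance + origin terminal + freight + insurance = 79952.76 + 869.27 + 119.90 + 462.63 + 2645.95 + 402.92 = 84453.43
Import duty = 22044 × 1.08 = 23807.52
Buyer bears: inland to port 869.27 + export clearance 119.90 + origin terminal 462.63 + freight 2645.95 + insurance 402.92 + destination terminal 513.57 + duty 23807.52 = 28821.76
Landed cost = invoice 79952.76 + 28821.76 = 108774.52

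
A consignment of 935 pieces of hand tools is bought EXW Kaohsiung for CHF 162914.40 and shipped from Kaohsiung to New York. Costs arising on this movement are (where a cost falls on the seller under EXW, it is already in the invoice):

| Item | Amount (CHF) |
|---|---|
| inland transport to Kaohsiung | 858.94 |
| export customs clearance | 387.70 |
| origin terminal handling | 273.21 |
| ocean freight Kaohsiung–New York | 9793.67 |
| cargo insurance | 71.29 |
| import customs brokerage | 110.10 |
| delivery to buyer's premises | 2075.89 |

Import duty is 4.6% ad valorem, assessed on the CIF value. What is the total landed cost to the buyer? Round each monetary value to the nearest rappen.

EXW: the seller makes goods available at their premises; the buyer bears all onward costs.
CIF value = EXW price + inland to port + export clearance + origin terminal + freight + insurance = 162914.40 + 858.94 + 387.70 + 273.21 + 9793.67 + 71.29 = 174299.21
Import duty = 174299.21 × 4.6% = 8017.76
Buyer bears: inland to port 858.94 + export clearance 387.70 + origin terminal 273.21 + freight 9793.67 + insurance 71.29 + brokerage 110.10 + delivery 2075.89 + duty 8017.76 = 21588.56
Landed cost = invoice 162914.40 + 21588.56 = 184502.96

Total landed cost: CHF 184502.96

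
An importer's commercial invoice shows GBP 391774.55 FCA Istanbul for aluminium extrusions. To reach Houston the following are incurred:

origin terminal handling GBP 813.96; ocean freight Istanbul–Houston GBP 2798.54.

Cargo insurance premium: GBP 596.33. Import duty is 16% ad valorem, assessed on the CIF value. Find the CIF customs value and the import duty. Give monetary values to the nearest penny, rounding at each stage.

CIF value: GBP 395983.38; import duty: GBP 63357.34

CIF = FCA price + pre-shipment costs + freight + insurance
CIF = 391774.55 + 813.96 + 2798.54 + 596.33 = 395983.38
Import duty = 395983.38 × 16% = 63357.34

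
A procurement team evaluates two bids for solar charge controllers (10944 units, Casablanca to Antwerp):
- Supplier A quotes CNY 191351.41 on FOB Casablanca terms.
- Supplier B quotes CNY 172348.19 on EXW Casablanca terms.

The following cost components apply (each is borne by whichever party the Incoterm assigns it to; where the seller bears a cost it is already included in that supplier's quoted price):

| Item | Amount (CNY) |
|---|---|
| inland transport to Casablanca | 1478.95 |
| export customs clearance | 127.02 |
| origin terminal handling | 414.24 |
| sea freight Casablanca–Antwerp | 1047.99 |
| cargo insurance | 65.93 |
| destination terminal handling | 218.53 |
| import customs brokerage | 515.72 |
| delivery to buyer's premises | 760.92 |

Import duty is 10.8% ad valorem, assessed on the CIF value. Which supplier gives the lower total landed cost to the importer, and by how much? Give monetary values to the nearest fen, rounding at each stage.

Supplier A (FOB):
CIF value = FOB price + freight + insurance = 191351.41 + 1047.99 + 65.93 = 192465.33
Import duty = 192465.33 × 10.8% = 20786.26
Buyer bears (A): 1047.99 + 65.93 + 218.53 + 515.72 + 760.92 = 2609.09
Landed cost (A) = invoice 191351.41 + 2609.09 + duty 20786.26 = 214746.76
Supplier B (EXW):
CIF value = EXW price + inland to port + export clearance + origin terminal + freight + insurance = 172348.19 + 1478.95 + 127.02 + 414.24 + 1047.99 + 65.93 = 175482.32
Import duty = 175482.32 × 10.8% = 18952.09
Buyer bears (B): 1478.95 + 127.02 + 414.24 + 1047.99 + 65.93 + 218.53 + 515.72 + 760.92 = 4629.30
Landed cost (B) = invoice 172348.19 + 4629.30 + duty 18952.09 = 195929.58
Difference = |214746.76 − 195929.58| = 18817.18

Supplier B is cheaper by CNY 18817.18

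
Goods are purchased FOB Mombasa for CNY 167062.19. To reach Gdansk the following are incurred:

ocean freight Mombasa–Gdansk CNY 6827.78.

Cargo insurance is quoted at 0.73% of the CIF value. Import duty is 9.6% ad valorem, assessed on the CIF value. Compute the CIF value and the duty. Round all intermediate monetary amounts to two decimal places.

Let C be the CIF value. C = FOB price + freight + 0.73% × C
C − 0.73% × C = 167062.19 + 6827.78
0.9927 × C = 173889.97
C = 173889.97 / 0.9927 = 175168.70
Insurance premium = 0.73% × 175168.70 = 1278.73
Import duty = 175168.70 × 9.6% = 16816.20

CIF value: CNY 175168.70; import duty: CNY 16816.20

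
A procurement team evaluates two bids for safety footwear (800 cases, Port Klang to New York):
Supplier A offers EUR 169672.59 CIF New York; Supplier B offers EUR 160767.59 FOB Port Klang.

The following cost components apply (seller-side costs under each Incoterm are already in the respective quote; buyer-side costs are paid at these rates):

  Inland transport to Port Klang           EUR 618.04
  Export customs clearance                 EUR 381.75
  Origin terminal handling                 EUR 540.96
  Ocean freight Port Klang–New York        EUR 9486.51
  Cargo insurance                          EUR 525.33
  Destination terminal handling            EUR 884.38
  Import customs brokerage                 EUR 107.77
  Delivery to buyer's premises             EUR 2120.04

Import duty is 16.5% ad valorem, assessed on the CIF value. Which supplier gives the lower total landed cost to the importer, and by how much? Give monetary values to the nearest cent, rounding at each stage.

Supplier A is cheaper by EUR 1289.47

Supplier A (CIF):
The CIF price already equals the CIF value: 169672.59
Import duty = 169672.59 × 16.5% = 27995.98
Buyer bears (A): 884.38 + 107.77 + 2120.04 = 3112.19
Landed cost (A) = invoice 169672.59 + 3112.19 + duty 27995.98 = 200780.76
Supplier B (FOB):
CIF value = FOB price + freight + insurance = 160767.59 + 9486.51 + 525.33 = 170779.43
Import duty = 170779.43 × 16.5% = 28178.61
Buyer bears (B): 9486.51 + 525.33 + 884.38 + 107.77 + 2120.04 = 13124.03
Landed cost (B) = invoice 160767.59 + 13124.03 + duty 28178.61 = 202070.23
Difference = |200780.76 − 202070.23| = 1289.47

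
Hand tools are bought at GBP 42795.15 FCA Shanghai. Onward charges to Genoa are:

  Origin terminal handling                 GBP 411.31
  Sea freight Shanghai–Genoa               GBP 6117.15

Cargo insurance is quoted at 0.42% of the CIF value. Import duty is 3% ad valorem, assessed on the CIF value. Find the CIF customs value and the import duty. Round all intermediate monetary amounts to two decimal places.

Let C be the CIF value. C = FCA price + pre-shipment costs + freight + 0.42% × C
C − 0.42% × C = 42795.15 + 411.31 + 6117.15
0.9958 × C = 49323.61
C = 49323.61 / 0.9958 = 49531.64
Insurance premium = 0.42% × 49531.64 = 208.03
Import duty = 49531.64 × 3% = 1485.95

CIF value: GBP 49531.64; import duty: GBP 1485.95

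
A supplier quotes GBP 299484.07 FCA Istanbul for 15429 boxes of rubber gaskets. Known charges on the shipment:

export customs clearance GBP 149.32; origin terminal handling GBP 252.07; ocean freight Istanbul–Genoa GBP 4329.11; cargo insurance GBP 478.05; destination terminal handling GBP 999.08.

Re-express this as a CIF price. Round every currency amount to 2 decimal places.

CIF price: GBP 304543.30

Not relevant to the conversion: export clearance — on the seller under both FCA and CIF; already in the FCA price and stays in the CIF price. destination terminal — on the buyer under both terms; not part of either seller's price.
From FCA to CIF, the seller additionally bears: origin terminal, freight, insurance.
CIF price = 299484.07 + 252.07 + 4329.11 + 478.05 = 304543.30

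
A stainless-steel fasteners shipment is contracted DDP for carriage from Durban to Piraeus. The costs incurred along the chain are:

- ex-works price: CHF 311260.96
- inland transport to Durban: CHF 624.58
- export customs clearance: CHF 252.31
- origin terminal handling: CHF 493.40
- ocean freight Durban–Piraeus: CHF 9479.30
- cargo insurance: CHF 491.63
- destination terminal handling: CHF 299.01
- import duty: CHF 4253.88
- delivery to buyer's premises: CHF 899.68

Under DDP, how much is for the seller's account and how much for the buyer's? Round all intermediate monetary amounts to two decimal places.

DDP: the seller bears all costs including import duty.
Seller's account: goods 311260.96 + inland to port 624.58 + export clearance 252.31 + origin terminal 493.40 + freight 9479.30 + insurance 491.63 + destination terminal 299.01 + duty 4253.88 + delivery 899.68 = 328054.75
Buyer's account: 0.00

Seller: CHF 328054.75; buyer: CHF 0.00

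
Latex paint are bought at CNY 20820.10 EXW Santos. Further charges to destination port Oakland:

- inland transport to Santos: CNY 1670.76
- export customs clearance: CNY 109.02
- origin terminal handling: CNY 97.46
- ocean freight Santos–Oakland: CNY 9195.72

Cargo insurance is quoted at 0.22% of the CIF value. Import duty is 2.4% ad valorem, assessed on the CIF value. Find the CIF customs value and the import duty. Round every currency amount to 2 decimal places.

Let C be the CIF value. C = EXW price + pre-shipment costs + freight + 0.22% × C
C − 0.22% × C = 20820.10 + 1670.76 + 109.02 + 97.46 + 9195.72
0.9978 × C = 31893.06
C = 31893.06 / 0.9978 = 31963.38
Insurance premium = 0.22% × 31963.38 = 70.32
Import duty = 31963.38 × 2.4% = 767.12

CIF value: CNY 31963.38; import duty: CNY 767.12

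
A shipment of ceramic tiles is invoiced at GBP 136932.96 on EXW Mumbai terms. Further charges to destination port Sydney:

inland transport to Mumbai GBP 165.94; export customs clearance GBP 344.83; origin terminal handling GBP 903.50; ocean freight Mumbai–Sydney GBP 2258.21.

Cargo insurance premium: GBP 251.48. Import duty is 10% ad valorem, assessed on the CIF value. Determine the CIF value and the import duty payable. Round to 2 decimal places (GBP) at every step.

CIF value: GBP 140856.92; import duty: GBP 14085.69

CIF = EXW price + pre-shipment costs + freight + insurance
CIF = 136932.96 + 165.94 + 344.83 + 903.50 + 2258.21 + 251.48 = 140856.92
Import duty = 140856.92 × 10% = 14085.69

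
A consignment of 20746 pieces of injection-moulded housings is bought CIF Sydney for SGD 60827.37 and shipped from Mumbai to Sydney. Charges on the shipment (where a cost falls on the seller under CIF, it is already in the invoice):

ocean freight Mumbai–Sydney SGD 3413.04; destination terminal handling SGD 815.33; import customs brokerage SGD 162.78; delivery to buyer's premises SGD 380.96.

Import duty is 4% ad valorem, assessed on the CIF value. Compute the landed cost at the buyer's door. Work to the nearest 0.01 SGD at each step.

CIF: the seller pays costs through ocean freight and marine insurance to the destination port.
Already in the invoice (seller's account under CIF): freight — exclude.
The CIF price already equals the CIF value: 60827.37
Import duty = 60827.37 × 4% = 2433.09
Buyer bears: destination terminal 815.33 + brokerage 162.78 + delivery 380.96 + duty 2433.09 = 3792.16
Landed cost = invoice 60827.37 + 3792.16 = 64619.53

Total landed cost: SGD 64619.53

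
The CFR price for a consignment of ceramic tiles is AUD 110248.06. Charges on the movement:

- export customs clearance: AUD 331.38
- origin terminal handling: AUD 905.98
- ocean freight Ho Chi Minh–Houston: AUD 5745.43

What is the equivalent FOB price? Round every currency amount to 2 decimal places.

FOB price: AUD 104502.63

Not relevant to the conversion: export clearance, origin terminal — on the seller under both CFR and FOB; already in the CFR price and stays in the FOB price.
From CFR to FOB, the seller no longer bears: freight.
FOB price = 110248.06 − 5745.43 = 104502.63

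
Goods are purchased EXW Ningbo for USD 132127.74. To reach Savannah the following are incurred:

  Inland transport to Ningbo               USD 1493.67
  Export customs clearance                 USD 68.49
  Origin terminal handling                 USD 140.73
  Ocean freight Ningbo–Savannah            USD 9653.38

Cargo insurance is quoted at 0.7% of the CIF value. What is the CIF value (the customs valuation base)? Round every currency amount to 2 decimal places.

Let C be the CIF value. C = EXW price + pre-shipment costs + freight + 0.7% × C
C − 0.7% × C = 132127.74 + 1493.67 + 68.49 + 140.73 + 9653.38
0.993 × C = 143484.01
C = 143484.01 / 0.993 = 144495.48
Insurance premium = 0.7% × 144495.48 = 1011.47

CIF value: USD 144495.48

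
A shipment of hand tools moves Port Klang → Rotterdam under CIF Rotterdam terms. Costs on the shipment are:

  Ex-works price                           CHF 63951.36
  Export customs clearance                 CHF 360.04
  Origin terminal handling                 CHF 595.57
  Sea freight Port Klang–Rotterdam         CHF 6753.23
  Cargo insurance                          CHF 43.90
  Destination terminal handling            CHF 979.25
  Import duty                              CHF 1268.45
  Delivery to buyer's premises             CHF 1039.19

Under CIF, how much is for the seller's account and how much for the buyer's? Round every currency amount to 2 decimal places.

Seller: CHF 71704.10; buyer: CHF 3286.89

CIF: the seller pays costs through ocean freight and marine insurance to the destination port.
Seller's account: goods 63951.36 + export clearance 360.04 + origin terminal 595.57 + freight 6753.23 + insurance 43.90 = 71704.10
Buyer's account: destination terminal 979.25 + duty 1268.45 + delivery 1039.19 = 3286.89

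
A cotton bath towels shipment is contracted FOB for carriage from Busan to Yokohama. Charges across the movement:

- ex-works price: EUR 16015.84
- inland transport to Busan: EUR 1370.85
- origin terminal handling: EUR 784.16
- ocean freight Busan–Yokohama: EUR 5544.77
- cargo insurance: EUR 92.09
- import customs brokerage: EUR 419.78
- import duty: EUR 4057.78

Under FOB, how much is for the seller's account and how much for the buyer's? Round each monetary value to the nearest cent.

Seller: EUR 18170.85; buyer: EUR 10114.42

FOB: the seller bears costs until goods are on board at the origin port; the buyer bears freight, insurance and all costs thereafter.
Seller's account: goods 16015.84 + inland to port 1370.85 + origin terminal 784.16 = 18170.85
Buyer's account: freight 5544.77 + insurance 92.09 + brokerage 419.78 + duty 4057.78 = 10114.42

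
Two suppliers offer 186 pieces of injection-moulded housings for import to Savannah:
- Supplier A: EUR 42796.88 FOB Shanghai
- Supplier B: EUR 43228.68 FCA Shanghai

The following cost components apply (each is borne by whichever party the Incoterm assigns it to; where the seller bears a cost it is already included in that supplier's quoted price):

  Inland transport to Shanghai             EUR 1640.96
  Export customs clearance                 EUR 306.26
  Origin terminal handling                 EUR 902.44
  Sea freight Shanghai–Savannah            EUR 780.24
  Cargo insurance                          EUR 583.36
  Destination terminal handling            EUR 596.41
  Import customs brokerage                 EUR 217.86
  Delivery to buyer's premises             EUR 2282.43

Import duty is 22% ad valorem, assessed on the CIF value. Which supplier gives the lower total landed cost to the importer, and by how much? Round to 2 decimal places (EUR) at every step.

Supplier A (FOB):
CIF value = FOB price + freight + insurance = 42796.88 + 780.24 + 583.36 = 44160.48
Import duty = 44160.48 × 22% = 9715.31
Buyer bears (A): 780.24 + 583.36 + 596.41 + 217.86 + 2282.43 = 4460.30
Landed cost (A) = invoice 42796.88 + 4460.30 + duty 9715.31 = 56972.49
Supplier B (FCA):
CIF value = FCA price + origin terminal + freight + insurance = 43228.68 + 902.44 + 780.24 + 583.36 = 45494.72
Import duty = 45494.72 × 22% = 10008.84
Buyer bears (B): 902.44 + 780.24 + 583.36 + 596.41 + 217.86 + 2282.43 = 5362.74
Landed cost (B) = invoice 43228.68 + 5362.74 + duty 10008.84 = 58600.26
Difference = |56972.49 − 58600.26| = 1627.77

Supplier A is cheaper by EUR 1627.77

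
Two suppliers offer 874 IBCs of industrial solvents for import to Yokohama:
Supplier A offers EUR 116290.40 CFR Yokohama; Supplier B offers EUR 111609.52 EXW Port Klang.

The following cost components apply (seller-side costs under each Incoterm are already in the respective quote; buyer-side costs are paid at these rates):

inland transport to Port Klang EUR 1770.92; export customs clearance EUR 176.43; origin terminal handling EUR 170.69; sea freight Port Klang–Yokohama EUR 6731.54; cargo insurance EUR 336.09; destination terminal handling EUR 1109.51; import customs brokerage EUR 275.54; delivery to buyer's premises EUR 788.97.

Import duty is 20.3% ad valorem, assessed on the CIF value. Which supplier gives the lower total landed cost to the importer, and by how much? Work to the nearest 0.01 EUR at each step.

Supplier A is cheaper by EUR 5014.94

Supplier A (CFR):
CIF value = CFR price + insurance = 116290.40 + 336.09 = 116626.49
Import duty = 116626.49 × 20.3% = 23675.18
Buyer bears (A): 336.09 + 1109.51 + 275.54 + 788.97 = 2510.11
Landed cost (A) = invoice 116290.40 + 2510.11 + duty 23675.18 = 142475.69
Supplier B (EXW):
CIF value = EXW price + inland to port + export clearance + origin terminal + freight + insurance = 111609.52 + 1770.92 + 176.43 + 170.69 + 6731.54 + 336.09 = 120795.19
Import duty = 120795.19 × 20.3% = 24521.42
Buyer bears (B): 1770.92 + 176.43 + 170.69 + 6731.54 + 336.09 + 1109.51 + 275.54 + 788.97 = 11359.69
Landed cost (B) = invoice 111609.52 + 11359.69 + duty 24521.42 = 147490.63
Difference = |142475.69 − 147490.63| = 5014.94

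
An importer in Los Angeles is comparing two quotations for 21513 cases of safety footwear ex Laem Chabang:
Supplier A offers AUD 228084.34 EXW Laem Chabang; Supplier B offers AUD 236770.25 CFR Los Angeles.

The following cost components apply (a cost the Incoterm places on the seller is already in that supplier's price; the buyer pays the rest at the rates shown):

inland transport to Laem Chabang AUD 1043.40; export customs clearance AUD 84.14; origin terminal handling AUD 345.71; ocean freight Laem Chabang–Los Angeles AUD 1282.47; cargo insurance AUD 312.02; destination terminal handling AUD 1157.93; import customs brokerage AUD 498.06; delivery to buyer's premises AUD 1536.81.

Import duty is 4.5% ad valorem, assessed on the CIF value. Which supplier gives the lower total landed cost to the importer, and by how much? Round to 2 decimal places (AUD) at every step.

Supplier A is cheaper by AUD 6197.05

Supplier A (EXW):
CIF value = EXW price + inland to port + export clearance + origin terminal + freight + insurance = 228084.34 + 1043.40 + 84.14 + 345.71 + 1282.47 + 312.02 = 231152.08
Import duty = 231152.08 × 4.5% = 10401.84
Buyer bears (A): 1043.40 + 84.14 + 345.71 + 1282.47 + 312.02 + 1157.93 + 498.06 + 1536.81 = 6260.54
Landed cost (A) = invoice 228084.34 + 6260.54 + duty 10401.84 = 244746.72
Supplier B (CFR):
CIF value = CFR price + insurance = 236770.25 + 312.02 = 237082.27
Import duty = 237082.27 × 4.5% = 10668.70
Buyer bears (B): 312.02 + 1157.93 + 498.06 + 1536.81 = 3504.82
Landed cost (B) = invoice 236770.25 + 3504.82 + duty 10668.70 = 250943.77
Difference = |244746.72 − 250943.77| = 6197.05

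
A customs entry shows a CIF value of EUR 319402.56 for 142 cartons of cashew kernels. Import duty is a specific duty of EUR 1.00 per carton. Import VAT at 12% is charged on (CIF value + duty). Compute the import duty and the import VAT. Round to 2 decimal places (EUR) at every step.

Import duty: EUR 142.00; import VAT: EUR 38345.35

Import duty = 142 × 1.00 = 142.00
VAT base = CIF + duty = 319402.56 + 142.00 = 319544.56
Import VAT = 319544.56 × 12% = 38345.35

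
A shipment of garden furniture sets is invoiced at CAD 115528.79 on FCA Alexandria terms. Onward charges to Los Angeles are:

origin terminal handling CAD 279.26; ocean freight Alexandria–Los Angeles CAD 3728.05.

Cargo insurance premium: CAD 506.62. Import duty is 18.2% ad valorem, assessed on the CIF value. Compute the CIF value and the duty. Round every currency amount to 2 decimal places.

CIF value: CAD 120042.72; import duty: CAD 21847.78

CIF = FCA price + pre-shipment costs + freight + insurance
CIF = 115528.79 + 279.26 + 3728.05 + 506.62 = 120042.72
Import duty = 120042.72 × 18.2% = 21847.78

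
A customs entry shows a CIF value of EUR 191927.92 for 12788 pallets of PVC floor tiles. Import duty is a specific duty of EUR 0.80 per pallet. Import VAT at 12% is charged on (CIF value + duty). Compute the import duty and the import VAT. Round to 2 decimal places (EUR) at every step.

Import duty: EUR 10230.40; import VAT: EUR 24259.00

Import duty = 12788 × 0.80 = 10230.40
VAT base = CIF + duty = 191927.92 + 10230.40 = 202158.32
Import VAT = 202158.32 × 12% = 24259.00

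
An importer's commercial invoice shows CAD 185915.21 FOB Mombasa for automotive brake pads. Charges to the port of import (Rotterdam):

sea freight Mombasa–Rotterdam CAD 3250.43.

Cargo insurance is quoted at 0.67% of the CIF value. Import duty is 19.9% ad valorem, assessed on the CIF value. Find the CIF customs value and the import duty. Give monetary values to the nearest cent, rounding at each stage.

Let C be the CIF value. C = FOB price + freight + 0.67% × C
C − 0.67% × C = 185915.21 + 3250.43
0.9933 × C = 189165.64
C = 189165.64 / 0.9933 = 190441.60
Insurance premium = 0.67% × 190441.60 = 1275.96
Import duty = 190441.60 × 19.9% = 37897.88

CIF value: CAD 190441.60; import duty: CAD 37897.88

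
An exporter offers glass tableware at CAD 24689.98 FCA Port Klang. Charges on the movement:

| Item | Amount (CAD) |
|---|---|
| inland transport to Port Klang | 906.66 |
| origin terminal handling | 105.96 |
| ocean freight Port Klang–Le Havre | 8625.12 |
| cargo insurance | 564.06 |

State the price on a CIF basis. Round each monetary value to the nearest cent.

Not relevant to the conversion: inland to port — on the seller under both FCA and CIF; already in the FCA price and stays in the CIF price.
From FCA to CIF, the seller additionally bears: origin terminal, freight, insurance.
CIF price = 24689.98 + 105.96 + 8625.12 + 564.06 = 33985.12

CIF price: CAD 33985.12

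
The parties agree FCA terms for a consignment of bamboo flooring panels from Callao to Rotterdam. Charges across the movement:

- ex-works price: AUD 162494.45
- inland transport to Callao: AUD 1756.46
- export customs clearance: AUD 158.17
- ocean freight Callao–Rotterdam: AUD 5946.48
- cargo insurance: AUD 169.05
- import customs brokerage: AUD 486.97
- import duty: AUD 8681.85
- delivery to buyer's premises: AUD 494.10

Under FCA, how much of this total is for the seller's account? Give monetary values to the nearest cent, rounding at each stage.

FCA: the seller delivers export-cleared goods to the carrier; the buyer bears costs from that point.
Seller's account: goods 162494.45 + inland to port 1756.46 + export clearance 158.17 = 164409.08
Buyer's account: freight 5946.48 + insurance 169.05 + brokerage 486.97 + duty 8681.85 + delivery 494.10 = 15778.45

Seller's account: AUD 164409.08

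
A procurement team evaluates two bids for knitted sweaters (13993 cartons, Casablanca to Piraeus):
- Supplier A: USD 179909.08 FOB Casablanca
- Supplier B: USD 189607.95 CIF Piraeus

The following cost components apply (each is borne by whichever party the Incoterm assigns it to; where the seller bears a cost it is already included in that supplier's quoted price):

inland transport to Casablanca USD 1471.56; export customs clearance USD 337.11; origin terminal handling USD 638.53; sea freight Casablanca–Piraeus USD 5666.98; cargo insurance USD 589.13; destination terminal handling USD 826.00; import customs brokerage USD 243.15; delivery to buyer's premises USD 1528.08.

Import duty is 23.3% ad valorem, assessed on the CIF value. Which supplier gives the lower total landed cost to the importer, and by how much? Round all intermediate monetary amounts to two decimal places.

Supplier A is cheaper by USD 4244.92

Supplier A (FOB):
CIF value = FOB price + freight + insurance = 179909.08 + 5666.98 + 589.13 = 186165.19
Import duty = 186165.19 × 23.3% = 43376.49
Buyer bears (A): 5666.98 + 589.13 + 826.00 + 243.15 + 1528.08 = 8853.34
Landed cost (A) = invoice 179909.08 + 8853.34 + duty 43376.49 = 232138.91
Supplier B (CIF):
The CIF price already equals the CIF value: 189607.95
Import duty = 189607.95 × 23.3% = 44178.65
Buyer bears (B): 826.00 + 243.15 + 1528.08 = 2597.23
Landed cost (B) = invoice 189607.95 + 2597.23 + duty 44178.65 = 236383.83
Difference = |232138.91 − 236383.83| = 4244.92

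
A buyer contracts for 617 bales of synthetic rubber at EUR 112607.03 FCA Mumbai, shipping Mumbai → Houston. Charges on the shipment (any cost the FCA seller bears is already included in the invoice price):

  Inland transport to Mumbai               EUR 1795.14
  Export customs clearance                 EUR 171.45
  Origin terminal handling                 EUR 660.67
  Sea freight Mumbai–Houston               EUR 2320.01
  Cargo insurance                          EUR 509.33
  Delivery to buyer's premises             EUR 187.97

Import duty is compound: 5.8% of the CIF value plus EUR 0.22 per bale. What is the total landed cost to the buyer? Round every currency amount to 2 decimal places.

FCA: the seller delivers export-cleared goods to the carrier; the buyer bears costs from that point.
Already in the invoice (seller's account under FCA): inland to port, export clearance — exclude.
CIF value = FCA price + origin terminal + freight + insurance = 112607.03 + 660.67 + 2320.01 + 509.33 = 116097.04
Ad valorem component: 116097.04 × 5.8% = 6733.63
Specific component: 617 × 0.22 = 135.74
Import duty = 6733.63 + 135.74 = 6869.37
Buyer bears: origin terminal 660.67 + freight 2320.01 + insurance 509.33 + delivery 187.97 + duty 6869.37 = 10547.35
Landed cost = invoice 112607.03 + 10547.35 = 123154.38

Total landed cost: EUR 123154.38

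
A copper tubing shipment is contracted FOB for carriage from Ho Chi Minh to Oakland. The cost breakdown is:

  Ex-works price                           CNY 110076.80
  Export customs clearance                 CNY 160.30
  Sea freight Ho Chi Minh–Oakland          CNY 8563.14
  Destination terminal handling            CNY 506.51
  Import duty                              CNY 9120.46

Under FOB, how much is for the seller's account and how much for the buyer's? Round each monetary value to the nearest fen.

FOB: the seller bears costs until goods are on board at the origin port; the buyer bears freight, insurance and all costs thereafter.
Seller's account: goods 110076.80 + export clearance 160.30 = 110237.10
Buyer's account: freight 8563.14 + destination terminal 506.51 + duty 9120.46 = 18190.11

Seller: CNY 110237.10; buyer: CNY 18190.11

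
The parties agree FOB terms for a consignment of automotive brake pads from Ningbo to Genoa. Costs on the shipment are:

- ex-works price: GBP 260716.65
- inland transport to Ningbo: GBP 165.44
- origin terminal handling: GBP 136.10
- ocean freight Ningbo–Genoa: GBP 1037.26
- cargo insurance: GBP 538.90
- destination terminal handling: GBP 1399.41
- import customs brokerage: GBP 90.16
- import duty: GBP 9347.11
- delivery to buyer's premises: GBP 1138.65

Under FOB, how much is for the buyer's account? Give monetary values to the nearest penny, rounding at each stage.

Buyer's account: GBP 13551.49

FOB: the seller bears costs until goods are on board at the origin port; the buyer bears freight, insurance and all costs thereafter.
Seller's account: goods 260716.65 + inland to port 165.44 + origin terminal 136.10 = 261018.19
Buyer's account: freight 1037.26 + insurance 538.90 + destination terminal 1399.41 + brokerage 90.16 + duty 9347.11 + delivery 1138.65 = 13551.49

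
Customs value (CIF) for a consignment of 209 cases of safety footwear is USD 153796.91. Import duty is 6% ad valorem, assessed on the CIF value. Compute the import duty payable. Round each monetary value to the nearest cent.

Import duty = 153796.91 × 6% = 9227.81

Import duty: USD 9227.81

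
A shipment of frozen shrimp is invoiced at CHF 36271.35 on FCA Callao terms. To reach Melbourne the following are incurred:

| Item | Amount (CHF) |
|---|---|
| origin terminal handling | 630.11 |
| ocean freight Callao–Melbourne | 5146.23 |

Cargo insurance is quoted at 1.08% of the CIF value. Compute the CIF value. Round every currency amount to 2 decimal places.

Let C be the CIF value. C = FCA price + pre-shipment costs + freight + 1.08% × C
C − 1.08% × C = 36271.35 + 630.11 + 5146.23
0.9892 × C = 42047.69
C = 42047.69 / 0.9892 = 42506.76
Insurance premium = 1.08% × 42506.76 = 459.07

CIF value: CHF 42506.76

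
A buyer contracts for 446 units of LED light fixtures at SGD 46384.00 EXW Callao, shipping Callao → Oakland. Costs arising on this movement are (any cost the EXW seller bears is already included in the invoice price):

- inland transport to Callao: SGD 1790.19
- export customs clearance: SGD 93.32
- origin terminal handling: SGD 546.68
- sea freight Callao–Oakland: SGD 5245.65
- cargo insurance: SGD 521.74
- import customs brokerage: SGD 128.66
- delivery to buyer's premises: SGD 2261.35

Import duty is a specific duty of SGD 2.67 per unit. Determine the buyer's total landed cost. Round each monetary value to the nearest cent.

EXW: the seller makes goods available at their premises; the buyer bears all onward costs.
CIF value = EXW price + inland to port + export clearance + origin terminal + freight + insurance = 46384.00 + 1790.19 + 93.32 + 546.68 + 5245.65 + 521.74 = 54581.58
Import duty = 446 × 2.67 = 1190.82
Buyer bears: inland to port 1790.19 + export clearance 93.32 + origin terminal 546.68 + freight 5245.65 + insurance 521.74 + brokerage 128.66 + delivery 2261.35 + duty 1190.82 = 11778.41
Landed cost = invoice 46384.00 + 11778.41 = 58162.41

Total landed cost: SGD 58162.41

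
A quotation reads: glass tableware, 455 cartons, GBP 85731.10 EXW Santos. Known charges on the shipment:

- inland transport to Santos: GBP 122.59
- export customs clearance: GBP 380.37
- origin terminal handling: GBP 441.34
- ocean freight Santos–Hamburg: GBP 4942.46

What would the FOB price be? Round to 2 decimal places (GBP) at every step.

FOB price: GBP 86675.40

Not relevant to the conversion: freight — on the buyer under both terms; not part of either seller's price.
From EXW to FOB, the seller additionally bears: inland to port, export clearance, origin terminal.
FOB price = 85731.10 + 122.59 + 380.37 + 441.34 = 86675.40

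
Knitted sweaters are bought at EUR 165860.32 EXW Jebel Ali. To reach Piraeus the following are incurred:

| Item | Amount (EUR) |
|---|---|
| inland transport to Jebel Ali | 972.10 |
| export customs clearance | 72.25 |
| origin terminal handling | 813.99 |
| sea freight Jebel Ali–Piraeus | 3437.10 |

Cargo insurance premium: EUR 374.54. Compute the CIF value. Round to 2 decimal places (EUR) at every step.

CIF = EXW price + pre-shipment costs + freight + insurance
CIF = 165860.32 + 972.10 + 72.25 + 813.99 + 3437.10 + 374.54 = 171530.30

CIF value: EUR 171530.30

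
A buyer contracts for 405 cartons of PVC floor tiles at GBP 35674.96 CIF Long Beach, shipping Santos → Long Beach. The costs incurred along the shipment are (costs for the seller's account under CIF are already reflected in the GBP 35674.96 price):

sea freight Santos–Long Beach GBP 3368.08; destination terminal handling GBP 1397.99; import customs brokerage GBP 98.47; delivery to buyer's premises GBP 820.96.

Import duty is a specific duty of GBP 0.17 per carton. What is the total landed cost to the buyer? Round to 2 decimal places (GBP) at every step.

Total landed cost: GBP 38061.23

CIF: the seller pays costs through ocean freight and marine insurance to the destination port.
Already in the invoice (seller's account under CIF): freight — exclude.
The CIF price already equals the CIF value: 35674.96
Import duty = 405 × 0.17 = 68.85
Buyer bears: destination terminal 1397.99 + brokerage 98.47 + delivery 820.96 + duty 68.85 = 2386.27
Landed cost = invoice 35674.96 + 2386.27 = 38061.23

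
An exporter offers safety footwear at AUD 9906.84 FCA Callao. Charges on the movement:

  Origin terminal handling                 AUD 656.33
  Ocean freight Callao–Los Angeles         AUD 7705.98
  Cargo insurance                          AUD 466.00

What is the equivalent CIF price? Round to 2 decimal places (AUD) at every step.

From FCA to CIF, the seller additionally bears: origin terminal, freight, insurance.
CIF price = 9906.84 + 656.33 + 7705.98 + 466.00 = 18735.15

CIF price: AUD 18735.15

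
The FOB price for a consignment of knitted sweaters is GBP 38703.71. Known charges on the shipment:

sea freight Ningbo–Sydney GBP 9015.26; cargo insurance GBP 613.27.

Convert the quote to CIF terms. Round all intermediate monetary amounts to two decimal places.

CIF price: GBP 48332.24

From FOB to CIF, the seller additionally bears: freight, insurance.
CIF price = 38703.71 + 9015.26 + 613.27 = 48332.24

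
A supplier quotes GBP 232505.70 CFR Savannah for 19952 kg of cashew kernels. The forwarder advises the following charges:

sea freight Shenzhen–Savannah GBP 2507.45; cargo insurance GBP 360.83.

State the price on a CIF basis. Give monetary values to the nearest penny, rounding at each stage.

CIF price: GBP 232866.53

Not relevant to the conversion: freight — on the seller under both CFR and CIF; already in the CFR price and stays in the CIF price.
From CFR to CIF, the seller additionally bears: insurance.
CIF price = 232505.70 + 360.83 = 232866.53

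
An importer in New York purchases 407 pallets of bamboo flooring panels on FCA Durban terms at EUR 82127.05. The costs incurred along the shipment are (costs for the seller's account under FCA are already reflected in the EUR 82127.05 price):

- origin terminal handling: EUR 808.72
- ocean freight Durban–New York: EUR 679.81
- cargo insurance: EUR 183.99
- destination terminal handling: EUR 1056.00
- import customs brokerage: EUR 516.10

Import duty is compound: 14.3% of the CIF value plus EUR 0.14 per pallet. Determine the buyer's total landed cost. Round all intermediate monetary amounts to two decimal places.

FCA: the seller delivers export-cleared goods to the carrier; the buyer bears costs from that point.
CIF value = FCA price + origin terminal + freight + insurance = 82127.05 + 808.72 + 679.81 + 183.99 = 83799.57
Ad valorem component: 83799.57 × 14.3% = 11983.34
Specific component: 407 × 0.14 = 56.98
Import duty = 11983.34 + 56.98 = 12040.32
Buyer bears: origin terminal 808.72 + freight 679.81 + insurance 183.99 + destination terminal 1056.00 + brokerage 516.10 + duty 12040.32 = 15284.94
Landed cost = invoice 82127.05 + 15284.94 = 97411.99

Total landed cost: EUR 97411.99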